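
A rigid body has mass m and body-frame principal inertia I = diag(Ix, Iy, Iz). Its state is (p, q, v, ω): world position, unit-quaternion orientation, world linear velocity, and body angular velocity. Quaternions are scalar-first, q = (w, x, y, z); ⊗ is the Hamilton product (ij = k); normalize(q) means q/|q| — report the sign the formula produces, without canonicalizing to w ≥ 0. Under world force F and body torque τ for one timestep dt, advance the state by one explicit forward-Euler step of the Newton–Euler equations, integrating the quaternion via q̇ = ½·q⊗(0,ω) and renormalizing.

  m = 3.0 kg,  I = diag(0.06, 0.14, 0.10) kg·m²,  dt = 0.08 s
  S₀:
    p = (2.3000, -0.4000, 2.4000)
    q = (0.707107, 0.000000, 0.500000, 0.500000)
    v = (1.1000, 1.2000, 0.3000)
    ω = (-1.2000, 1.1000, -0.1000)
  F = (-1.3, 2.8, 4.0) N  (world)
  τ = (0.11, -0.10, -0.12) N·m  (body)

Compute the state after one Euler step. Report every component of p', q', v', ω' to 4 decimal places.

gyro term ω×Iω = (0.0044, -0.0048, -0.1056)
α = I⁻¹(τ − ω×Iω) = (1.7600, -0.6800, -0.1440)
ω + α·dt = (-1.0592, 1.0456, -0.1115)
q⊗(0,ω) = (-0.5000000, -1.4485284, 0.1778177, 0.5292893)
q + ½dt·q⊗(0,ω), renormalized = (0.6856, -0.0578, 0.5060, 0.5201)
linear accel F/m = (-0.4333, 0.9333, 1.3333)
p + v·dt = (2.3880, -0.3040, 2.4240)
v + (F/m)dt = (1.0653, 1.2747, 0.4067)

p' = (2.3880, -0.3040, 2.4240)
q' = (0.6856, -0.0578, 0.5060, 0.5201)
v' = (1.0653, 1.2747, 0.4067)
ω' = (-1.0592, 1.0456, -0.1115)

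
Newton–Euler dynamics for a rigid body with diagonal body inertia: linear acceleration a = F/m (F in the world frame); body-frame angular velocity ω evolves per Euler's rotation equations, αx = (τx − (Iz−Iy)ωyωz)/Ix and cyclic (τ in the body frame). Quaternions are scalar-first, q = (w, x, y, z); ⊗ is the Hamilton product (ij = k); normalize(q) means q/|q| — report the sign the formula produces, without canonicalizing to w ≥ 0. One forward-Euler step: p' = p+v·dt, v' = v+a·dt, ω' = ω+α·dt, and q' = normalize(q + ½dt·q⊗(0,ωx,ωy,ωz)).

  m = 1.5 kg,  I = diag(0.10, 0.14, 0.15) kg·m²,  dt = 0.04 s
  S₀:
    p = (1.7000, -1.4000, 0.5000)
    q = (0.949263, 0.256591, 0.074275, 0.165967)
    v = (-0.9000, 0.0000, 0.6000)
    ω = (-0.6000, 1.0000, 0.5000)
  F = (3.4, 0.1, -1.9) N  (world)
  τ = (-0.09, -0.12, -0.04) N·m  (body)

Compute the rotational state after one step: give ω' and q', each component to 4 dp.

gyro term ω×Iω = (0.0050, 0.0150, -0.0240)
α = I⁻¹(τ − ω×Iω) = (-0.9500, -0.9643, -0.1067)
new body rate ω' = (-0.6380, 0.9614, 0.4957)
q⊗(0,ω) = (-0.0033039, -0.6983873, 0.7213873, 0.7757875)
q' = normalize(q + ½dt·q⊗(0,ω)) = (0.9489, 0.2425, 0.0887, 0.1814)

ω' = (-0.6380, 0.9614, 0.4957)
q' = (0.9489, 0.2425, 0.0887, 0.1814)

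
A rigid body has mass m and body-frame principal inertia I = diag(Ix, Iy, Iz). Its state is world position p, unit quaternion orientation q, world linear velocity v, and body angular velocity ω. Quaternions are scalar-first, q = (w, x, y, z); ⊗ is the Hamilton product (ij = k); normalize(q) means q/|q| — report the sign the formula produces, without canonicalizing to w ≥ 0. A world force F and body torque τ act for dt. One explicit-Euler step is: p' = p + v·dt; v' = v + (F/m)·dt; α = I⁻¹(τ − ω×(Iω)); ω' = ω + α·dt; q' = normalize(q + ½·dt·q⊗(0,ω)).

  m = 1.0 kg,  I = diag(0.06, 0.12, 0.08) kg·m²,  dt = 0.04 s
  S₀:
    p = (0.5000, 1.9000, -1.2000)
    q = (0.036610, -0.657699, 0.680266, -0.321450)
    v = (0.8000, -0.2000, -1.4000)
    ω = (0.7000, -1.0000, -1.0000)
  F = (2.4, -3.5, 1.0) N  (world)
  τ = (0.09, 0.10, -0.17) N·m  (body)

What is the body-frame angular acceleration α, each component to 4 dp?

gyro term ω×Iω = (-0.0400, 0.0140, -0.0420)
(τ − ω×Iω)/I = (2.1667, 0.7167, -1.6000)

α = (2.1667, 0.7167, -1.6000)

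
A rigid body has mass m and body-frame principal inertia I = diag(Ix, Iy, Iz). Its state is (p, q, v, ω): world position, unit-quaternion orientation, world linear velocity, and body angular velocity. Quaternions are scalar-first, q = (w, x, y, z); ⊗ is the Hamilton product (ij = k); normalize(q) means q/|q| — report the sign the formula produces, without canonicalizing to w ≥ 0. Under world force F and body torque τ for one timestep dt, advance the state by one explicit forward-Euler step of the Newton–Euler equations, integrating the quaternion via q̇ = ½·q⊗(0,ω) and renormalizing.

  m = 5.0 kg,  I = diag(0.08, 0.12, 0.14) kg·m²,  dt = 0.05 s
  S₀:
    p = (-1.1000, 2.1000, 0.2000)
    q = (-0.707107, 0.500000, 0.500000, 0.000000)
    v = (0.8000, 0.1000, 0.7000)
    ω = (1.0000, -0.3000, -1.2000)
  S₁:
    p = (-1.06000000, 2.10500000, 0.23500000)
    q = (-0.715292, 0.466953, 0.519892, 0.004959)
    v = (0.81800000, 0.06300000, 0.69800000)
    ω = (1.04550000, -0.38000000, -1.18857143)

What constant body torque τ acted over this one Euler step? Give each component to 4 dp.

τ = (0.0800, -0.1200, 0.0200)

ω₁ − ω₀ = (0.04550000, -0.08000000, 0.01142857)
I·α + gyro = (0.0800, -0.1200, 0.0200)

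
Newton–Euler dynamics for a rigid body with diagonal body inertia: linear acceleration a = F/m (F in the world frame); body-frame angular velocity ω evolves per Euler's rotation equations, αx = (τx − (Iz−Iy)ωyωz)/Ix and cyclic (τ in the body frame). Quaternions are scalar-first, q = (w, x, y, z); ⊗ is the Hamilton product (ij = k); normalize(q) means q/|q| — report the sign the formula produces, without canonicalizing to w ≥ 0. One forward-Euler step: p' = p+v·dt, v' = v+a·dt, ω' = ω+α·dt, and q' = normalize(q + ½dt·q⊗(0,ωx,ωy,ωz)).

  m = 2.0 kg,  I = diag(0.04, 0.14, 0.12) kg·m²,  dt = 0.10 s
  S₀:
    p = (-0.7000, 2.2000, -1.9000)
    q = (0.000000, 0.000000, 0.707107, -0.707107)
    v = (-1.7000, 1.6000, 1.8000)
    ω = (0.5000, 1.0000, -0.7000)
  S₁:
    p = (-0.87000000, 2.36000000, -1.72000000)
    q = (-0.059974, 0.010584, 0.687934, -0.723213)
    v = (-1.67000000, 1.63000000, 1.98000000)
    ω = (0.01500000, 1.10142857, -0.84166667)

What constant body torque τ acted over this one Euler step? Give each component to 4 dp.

rate change Δω = (-0.48500000, 0.10142857, -0.14166667)
τ = I·(Δω/dt) + ω₀×(Iω₀) = (-0.1800, 0.1700, -0.1200)

τ = (-0.1800, 0.1700, -0.1200)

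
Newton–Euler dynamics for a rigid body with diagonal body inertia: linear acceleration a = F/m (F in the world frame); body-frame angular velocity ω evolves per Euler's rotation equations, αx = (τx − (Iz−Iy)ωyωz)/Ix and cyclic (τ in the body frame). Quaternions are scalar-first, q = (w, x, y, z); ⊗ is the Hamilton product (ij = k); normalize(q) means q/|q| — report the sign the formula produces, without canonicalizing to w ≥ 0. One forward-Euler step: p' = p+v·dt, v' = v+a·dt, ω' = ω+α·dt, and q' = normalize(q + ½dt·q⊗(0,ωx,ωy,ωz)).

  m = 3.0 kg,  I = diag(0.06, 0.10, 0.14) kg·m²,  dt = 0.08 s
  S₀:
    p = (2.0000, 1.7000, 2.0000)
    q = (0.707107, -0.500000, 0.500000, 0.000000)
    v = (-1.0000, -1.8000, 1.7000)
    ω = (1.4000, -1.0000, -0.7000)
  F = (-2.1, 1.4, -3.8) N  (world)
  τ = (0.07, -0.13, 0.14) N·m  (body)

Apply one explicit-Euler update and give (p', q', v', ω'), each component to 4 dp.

new position p' = (1.9200, 1.5560, 2.1360)
new velocity v' = (-1.0560, -1.7627, 1.5987)
α = I⁻¹(τ − ω×Iω) = (0.7000, -2.0840, 1.4000)
ω + α·dt = (1.4560, -1.1667, -0.5880)
Hamilton product q⊗(0,ω) = (1.2000000, 0.6399498, -1.0571070, -0.6949749)
updated quaternion q' = (0.7530, -0.4731, 0.4565, -0.0277)

p' = (1.9200, 1.5560, 2.1360)
q' = (0.7530, -0.4731, 0.4565, -0.0277)
v' = (-1.0560, -1.7627, 1.5987)
ω' = (1.4560, -1.1667, -0.5880)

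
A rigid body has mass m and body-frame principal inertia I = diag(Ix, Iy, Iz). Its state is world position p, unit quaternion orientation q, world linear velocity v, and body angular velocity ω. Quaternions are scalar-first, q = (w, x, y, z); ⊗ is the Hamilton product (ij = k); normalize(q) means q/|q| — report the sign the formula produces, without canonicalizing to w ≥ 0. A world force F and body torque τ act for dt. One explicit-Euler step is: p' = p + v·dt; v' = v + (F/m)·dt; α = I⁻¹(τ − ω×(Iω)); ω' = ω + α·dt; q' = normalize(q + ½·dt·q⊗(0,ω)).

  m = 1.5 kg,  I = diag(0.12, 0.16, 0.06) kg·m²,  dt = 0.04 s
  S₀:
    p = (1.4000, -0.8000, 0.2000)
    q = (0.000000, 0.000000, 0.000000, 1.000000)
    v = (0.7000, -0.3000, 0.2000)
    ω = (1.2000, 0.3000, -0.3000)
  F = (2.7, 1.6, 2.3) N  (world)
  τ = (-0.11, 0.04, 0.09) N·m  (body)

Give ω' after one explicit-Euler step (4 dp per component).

ω' = (1.1603, 0.3154, -0.2496)

precession coupling ω×(Iω) = (0.0090, -0.0216, 0.0144)
angular accel α = (-0.9917, 0.3850, 1.2600)
ω' = ω + α·dt = (1.1603, 0.3154, -0.2496)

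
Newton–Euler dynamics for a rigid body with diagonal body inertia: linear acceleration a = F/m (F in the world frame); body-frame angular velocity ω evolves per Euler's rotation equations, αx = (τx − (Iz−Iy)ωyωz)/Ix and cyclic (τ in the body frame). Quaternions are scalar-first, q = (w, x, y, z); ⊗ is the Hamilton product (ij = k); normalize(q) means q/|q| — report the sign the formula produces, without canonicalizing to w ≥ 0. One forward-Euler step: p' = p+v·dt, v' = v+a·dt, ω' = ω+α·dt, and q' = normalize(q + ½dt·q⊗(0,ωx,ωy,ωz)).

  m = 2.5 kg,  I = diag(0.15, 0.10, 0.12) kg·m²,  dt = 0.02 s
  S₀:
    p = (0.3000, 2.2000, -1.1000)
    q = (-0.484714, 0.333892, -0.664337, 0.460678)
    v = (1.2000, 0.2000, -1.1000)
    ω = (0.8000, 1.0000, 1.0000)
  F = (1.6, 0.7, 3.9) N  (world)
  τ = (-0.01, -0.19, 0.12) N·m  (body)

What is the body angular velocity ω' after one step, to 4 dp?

angular accel α = (-0.2000, -2.1400, 1.3333)
ω + α·dt = (0.7960, 0.9572, 1.0267)

ω' = (0.7960, 0.9572, 1.0267)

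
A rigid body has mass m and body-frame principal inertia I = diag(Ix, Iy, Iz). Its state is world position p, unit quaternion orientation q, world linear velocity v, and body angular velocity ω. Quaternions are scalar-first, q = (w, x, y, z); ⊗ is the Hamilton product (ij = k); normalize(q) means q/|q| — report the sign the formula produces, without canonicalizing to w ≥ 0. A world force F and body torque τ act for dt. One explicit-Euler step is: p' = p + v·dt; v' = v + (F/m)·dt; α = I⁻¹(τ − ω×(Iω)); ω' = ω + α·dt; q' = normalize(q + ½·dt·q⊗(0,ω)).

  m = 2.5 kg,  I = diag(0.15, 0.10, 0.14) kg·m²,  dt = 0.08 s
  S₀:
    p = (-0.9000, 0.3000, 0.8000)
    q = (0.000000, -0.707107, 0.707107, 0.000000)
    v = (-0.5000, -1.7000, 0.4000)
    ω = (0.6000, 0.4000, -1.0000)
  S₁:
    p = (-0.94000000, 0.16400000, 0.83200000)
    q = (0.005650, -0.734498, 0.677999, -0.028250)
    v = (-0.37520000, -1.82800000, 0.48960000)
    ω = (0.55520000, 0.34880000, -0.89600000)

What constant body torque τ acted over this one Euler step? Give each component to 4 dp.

ω₁ − ω₀ = (-0.04480000, -0.05120000, 0.10400000)
I·α + gyro = (-0.1000, -0.0700, 0.1700)

τ = (-0.1000, -0.0700, 0.1700)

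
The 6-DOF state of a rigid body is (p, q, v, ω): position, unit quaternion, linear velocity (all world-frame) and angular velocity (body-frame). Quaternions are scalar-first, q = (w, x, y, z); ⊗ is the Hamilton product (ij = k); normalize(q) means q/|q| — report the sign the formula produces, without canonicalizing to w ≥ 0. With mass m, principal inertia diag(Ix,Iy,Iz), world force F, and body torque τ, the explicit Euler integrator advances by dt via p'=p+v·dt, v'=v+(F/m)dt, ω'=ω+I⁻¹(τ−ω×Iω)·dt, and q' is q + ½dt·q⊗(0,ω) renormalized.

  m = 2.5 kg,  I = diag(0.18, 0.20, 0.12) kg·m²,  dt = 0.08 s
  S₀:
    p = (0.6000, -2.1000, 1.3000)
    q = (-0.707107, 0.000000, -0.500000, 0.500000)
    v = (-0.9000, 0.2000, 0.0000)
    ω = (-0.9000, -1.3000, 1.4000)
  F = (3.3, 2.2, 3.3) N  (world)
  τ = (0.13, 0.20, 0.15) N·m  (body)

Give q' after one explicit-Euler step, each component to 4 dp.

q' = (-0.7584, 0.0234, -0.4795, 0.4408)

Hamilton product q⊗(0,ω) = (-1.3500000, 0.5863963, 0.4692391, -1.4399498)
updated quaternion q' = (-0.7584, 0.0234, -0.4795, 0.4408)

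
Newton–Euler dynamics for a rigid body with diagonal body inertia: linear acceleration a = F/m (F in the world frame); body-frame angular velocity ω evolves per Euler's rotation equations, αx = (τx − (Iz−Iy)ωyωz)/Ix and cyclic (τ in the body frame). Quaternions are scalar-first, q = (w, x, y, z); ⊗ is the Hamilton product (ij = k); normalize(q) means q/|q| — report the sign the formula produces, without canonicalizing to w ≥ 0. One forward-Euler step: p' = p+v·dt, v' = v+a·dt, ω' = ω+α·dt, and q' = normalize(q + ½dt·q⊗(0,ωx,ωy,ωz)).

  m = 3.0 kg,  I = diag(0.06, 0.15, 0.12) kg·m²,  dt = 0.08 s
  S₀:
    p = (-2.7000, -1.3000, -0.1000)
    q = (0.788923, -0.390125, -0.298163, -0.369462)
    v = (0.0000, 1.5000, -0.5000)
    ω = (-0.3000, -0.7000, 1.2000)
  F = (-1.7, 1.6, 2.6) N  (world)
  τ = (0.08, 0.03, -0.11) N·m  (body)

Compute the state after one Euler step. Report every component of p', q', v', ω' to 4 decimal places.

precession coupling ω×(Iω) = (0.0252, 0.0216, 0.0189)
(τ − ω×Iω)/I = (0.9133, 0.0560, -1.0742)
new body rate ω' = (-0.2269, -0.6955, 1.1141)
Hamilton product q⊗(0,ω) = (0.1176028, -0.8530959, 0.0267425, 1.1303462)
q' = normalize(q + ½dt·q⊗(0,ω)) = (0.7923, -0.4236, -0.2966, -0.3237)
a = F/m = (-0.5667, 0.5333, 0.8667)
p' = p + v·dt = (-2.7000, -1.1800, -0.1400)
new velocity v' = (-0.0453, 1.5427, -0.4307)

p' = (-2.7000, -1.1800, -0.1400)
q' = (0.7923, -0.4236, -0.2966, -0.3237)
v' = (-0.0453, 1.5427, -0.4307)
ω' = (-0.2269, -0.6955, 1.1141)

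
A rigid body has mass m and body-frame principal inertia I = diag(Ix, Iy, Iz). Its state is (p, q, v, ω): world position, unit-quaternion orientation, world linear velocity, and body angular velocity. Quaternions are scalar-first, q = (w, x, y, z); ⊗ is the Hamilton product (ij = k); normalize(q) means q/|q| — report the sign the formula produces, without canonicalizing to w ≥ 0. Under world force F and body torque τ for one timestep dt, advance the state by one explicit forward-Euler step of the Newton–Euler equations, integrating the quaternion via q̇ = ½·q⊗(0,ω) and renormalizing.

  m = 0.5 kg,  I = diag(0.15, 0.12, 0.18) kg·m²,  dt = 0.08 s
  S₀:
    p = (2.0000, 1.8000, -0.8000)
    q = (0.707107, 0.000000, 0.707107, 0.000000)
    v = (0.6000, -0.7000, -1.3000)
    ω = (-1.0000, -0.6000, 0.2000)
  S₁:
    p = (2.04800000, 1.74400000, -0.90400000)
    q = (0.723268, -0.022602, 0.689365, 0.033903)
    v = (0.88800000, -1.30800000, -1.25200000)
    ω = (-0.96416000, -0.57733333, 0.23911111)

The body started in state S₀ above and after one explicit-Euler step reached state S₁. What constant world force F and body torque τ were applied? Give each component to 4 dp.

rate change Δω = (0.03584000, 0.02266667, 0.03911111)
precession coupling = (-0.0072, 0.0060, -0.0180)
applied torque τ = (0.0600, 0.0400, 0.0700)
v₁ − v₀ = (0.28800000, -0.60800000, 0.04800000)
m·(v₁−v₀)/dt = (1.8000, -3.8000, 0.3000)

F = (1.8000, -3.8000, 0.3000)
τ = (0.0600, 0.0400, 0.0700)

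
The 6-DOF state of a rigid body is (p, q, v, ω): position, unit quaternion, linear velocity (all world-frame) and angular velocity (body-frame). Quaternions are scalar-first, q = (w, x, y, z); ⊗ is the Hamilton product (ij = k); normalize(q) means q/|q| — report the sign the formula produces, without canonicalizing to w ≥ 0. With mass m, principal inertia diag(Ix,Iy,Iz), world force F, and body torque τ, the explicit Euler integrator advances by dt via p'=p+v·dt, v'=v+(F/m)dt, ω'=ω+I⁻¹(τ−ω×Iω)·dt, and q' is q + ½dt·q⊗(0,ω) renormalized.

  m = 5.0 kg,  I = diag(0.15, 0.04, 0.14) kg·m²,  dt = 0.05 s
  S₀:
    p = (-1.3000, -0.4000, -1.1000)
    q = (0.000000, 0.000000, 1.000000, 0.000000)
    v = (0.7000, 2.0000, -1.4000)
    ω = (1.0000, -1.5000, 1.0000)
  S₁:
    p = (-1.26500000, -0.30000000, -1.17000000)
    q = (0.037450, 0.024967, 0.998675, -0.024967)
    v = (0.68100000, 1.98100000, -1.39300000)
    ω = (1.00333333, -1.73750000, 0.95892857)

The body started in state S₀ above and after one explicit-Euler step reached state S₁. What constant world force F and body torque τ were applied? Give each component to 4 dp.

Δv = v₁−v₀ = (-0.01900000, -0.01900000, 0.00700000)
applied force F = (-1.9000, -1.9000, 0.7000)
Δω = ω₁−ω₀ = (0.00333333, -0.23750000, -0.04107143)
ω₀×(Iω₀) = (-0.1500, 0.0100, 0.1650)
applied torque τ = (-0.1400, -0.1800, 0.0500)

F = (-1.9000, -1.9000, 0.7000)
τ = (-0.1400, -0.1800, 0.0500)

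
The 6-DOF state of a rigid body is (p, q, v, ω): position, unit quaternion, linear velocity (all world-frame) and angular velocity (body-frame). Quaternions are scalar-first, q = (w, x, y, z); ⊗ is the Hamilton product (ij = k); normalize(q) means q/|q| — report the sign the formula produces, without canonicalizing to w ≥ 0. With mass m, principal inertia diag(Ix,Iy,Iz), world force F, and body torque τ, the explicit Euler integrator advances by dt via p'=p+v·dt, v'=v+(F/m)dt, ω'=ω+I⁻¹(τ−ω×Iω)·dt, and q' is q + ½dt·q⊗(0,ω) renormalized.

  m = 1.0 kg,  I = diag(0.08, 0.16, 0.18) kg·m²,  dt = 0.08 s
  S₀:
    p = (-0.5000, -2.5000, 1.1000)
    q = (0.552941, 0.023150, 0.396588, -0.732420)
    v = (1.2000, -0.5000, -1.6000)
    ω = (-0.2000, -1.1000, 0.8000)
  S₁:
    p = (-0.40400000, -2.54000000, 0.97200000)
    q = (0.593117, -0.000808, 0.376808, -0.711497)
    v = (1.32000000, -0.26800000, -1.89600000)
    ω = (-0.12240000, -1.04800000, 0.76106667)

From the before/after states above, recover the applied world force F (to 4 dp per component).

velocity change Δv = (0.12000000, 0.23200000, -0.29600000)
applied force F = (1.5000, 2.9000, -3.7000)

F = (1.5000, 2.9000, -3.7000)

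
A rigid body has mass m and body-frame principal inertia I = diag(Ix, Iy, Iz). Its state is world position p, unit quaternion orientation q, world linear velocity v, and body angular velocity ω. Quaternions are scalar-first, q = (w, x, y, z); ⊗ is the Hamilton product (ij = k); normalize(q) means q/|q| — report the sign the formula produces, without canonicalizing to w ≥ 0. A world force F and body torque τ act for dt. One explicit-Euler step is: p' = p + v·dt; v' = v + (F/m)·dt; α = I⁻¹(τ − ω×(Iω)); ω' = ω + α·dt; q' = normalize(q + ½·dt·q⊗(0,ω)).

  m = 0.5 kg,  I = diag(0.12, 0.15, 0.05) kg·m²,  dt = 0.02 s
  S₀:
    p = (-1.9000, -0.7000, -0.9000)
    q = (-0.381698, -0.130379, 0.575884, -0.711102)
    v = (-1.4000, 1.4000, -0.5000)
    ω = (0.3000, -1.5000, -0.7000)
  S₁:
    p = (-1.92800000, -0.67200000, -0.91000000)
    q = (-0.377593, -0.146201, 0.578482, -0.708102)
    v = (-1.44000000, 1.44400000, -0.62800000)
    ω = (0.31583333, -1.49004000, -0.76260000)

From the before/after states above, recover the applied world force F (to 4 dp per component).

v₁ − v₀ = (-0.04000000, 0.04400000, -0.12800000)
F = m·Δv/dt = (-1.0000, 1.1000, -3.2000)

F = (-1.0000, 1.1000, -3.2000)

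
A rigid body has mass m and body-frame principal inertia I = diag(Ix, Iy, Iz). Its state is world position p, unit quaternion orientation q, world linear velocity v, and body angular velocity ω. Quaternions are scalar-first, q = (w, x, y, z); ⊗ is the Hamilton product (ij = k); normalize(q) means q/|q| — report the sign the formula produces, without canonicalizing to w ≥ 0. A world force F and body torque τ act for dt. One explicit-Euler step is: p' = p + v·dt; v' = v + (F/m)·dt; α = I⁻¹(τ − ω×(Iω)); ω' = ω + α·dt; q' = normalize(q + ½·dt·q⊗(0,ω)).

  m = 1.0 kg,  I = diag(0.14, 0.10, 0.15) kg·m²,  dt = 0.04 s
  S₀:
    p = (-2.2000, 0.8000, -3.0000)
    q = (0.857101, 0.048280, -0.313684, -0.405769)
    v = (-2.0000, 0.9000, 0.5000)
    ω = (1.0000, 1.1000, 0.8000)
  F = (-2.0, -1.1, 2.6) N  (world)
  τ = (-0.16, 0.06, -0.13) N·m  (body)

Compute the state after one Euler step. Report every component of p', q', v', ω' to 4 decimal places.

gyro term ω×Iω = (0.0440, -0.0080, -0.0440)
angular accel α = (-1.4571, 0.6800, -0.5733)
ω + α·dt = (0.9417, 1.1272, 0.7771)
Hamilton product q⊗(0,ω) = (0.6213876, 1.0524997, 0.4984181, 1.0524728)
q' = normalize(q + ½dt·q⊗(0,ω)) = (0.8690, 0.0693, -0.3035, -0.3845)
new position p' = (-2.2800, 0.8360, -2.9800)
v' = v + a·dt = (-2.0800, 0.8560, 0.6040)

p' = (-2.2800, 0.8360, -2.9800)
q' = (0.8690, 0.0693, -0.3035, -0.3845)
v' = (-2.0800, 0.8560, 0.6040)
ω' = (0.9417, 1.1272, 0.7771)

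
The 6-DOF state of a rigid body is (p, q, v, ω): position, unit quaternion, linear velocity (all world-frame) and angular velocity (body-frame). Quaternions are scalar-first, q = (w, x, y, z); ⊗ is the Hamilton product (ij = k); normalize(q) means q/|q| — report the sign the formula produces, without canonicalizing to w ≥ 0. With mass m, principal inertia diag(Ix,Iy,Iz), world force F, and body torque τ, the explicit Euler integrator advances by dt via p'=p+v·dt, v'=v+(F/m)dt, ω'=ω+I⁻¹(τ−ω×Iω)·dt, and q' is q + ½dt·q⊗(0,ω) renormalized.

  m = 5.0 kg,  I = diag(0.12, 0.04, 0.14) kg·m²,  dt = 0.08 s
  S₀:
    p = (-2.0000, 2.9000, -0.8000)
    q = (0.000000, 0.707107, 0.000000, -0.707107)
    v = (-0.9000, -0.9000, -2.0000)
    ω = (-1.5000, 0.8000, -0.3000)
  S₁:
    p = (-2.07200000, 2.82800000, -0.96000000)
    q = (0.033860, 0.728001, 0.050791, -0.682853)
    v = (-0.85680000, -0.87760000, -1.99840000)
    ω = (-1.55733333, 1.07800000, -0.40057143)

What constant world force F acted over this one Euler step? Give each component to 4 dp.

Δv = v₁−v₀ = (0.04320000, 0.02240000, 0.00160000)
F = m·Δv/dt = (2.7000, 1.4000, 0.1000)

F = (2.7000, 1.4000, 0.1000)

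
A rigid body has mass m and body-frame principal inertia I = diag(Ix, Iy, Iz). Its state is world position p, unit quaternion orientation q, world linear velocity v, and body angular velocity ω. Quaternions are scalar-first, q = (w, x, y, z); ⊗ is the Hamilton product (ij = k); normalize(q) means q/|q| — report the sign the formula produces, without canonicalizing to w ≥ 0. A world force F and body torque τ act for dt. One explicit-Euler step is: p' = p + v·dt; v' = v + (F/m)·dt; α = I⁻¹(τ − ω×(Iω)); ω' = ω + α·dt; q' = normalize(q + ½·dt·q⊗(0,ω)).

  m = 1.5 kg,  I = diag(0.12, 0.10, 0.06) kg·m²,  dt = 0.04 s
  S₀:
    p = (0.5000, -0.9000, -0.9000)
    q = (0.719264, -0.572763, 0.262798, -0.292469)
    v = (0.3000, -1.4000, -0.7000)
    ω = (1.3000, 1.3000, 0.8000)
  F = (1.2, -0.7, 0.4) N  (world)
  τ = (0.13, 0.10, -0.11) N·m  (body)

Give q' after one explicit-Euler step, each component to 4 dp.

q' = (0.7314, -0.5418, 0.2828, -0.3024)

q⊗(0,ω) = (0.6369297, 1.5254913, 1.0130439, -0.5108181)
q' = normalize(q + ½dt·q⊗(0,ω)) = (0.7314, -0.5418, 0.2828, -0.3024)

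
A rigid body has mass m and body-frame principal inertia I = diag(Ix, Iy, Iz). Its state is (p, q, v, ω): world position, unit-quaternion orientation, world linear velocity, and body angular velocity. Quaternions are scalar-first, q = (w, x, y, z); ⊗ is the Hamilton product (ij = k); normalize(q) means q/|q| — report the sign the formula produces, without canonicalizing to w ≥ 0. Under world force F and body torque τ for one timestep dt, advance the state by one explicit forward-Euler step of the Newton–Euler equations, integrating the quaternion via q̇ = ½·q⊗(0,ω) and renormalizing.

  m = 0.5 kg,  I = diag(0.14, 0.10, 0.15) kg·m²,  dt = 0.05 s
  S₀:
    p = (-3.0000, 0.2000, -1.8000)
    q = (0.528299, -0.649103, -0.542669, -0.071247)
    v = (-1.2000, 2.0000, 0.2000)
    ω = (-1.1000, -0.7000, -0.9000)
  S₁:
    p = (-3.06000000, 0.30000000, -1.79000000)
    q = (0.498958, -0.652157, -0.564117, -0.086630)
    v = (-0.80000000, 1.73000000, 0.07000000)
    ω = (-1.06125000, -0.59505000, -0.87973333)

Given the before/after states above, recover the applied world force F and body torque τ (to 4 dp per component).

Δω = ω₁−ω₀ = (0.03875000, 0.10495000, 0.02026667)
gyro term ω₀×Iω₀ = (0.0315, -0.0099, -0.0308)
I·α + gyro = (0.1400, 0.2000, 0.0300)
v₁ − v₀ = (0.40000000, -0.27000000, -0.13000000)
applied force F = (4.0000, -2.7000, -1.3000)

F = (4.0000, -2.7000, -1.3000)
τ = (0.1400, 0.2000, 0.0300)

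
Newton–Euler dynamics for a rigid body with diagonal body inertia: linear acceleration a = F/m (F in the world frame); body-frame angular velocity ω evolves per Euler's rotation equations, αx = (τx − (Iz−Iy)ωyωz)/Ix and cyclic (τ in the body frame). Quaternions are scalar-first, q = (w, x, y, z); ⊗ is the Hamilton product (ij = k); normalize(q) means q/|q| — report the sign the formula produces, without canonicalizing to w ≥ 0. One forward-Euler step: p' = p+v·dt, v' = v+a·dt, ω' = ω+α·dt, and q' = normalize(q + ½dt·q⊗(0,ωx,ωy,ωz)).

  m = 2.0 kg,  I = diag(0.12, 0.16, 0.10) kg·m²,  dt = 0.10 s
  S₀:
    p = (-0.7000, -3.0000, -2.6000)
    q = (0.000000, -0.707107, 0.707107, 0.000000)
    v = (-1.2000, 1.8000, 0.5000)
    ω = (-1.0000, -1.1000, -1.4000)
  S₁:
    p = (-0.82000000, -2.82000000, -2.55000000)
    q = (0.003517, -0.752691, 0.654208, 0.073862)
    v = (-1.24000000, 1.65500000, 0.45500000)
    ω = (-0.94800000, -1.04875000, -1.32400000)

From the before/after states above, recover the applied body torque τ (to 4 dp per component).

τ = (-0.0300, 0.1100, 0.1200)

Δω = ω₁−ω₀ = (0.05200000, 0.05125000, 0.07600000)
gyro term ω₀×Iω₀ = (-0.0924, 0.0280, 0.0440)
applied torque τ = (-0.0300, 0.1100, 0.1200)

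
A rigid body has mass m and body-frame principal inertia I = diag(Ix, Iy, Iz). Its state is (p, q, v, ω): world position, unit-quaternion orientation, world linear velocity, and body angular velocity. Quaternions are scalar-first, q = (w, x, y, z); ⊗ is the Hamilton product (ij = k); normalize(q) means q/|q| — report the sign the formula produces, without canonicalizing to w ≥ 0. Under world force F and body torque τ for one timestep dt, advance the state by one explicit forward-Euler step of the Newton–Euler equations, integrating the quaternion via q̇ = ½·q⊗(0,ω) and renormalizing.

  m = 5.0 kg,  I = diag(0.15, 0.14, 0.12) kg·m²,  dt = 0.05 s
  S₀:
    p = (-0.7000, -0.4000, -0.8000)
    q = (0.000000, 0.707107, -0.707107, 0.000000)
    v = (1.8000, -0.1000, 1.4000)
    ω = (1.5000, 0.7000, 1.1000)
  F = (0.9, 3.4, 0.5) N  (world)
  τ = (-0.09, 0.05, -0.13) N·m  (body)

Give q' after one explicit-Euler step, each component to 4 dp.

Hamilton product q⊗(0,ω) = (-0.5656856, -0.7778177, -0.7778177, 1.5556354)
q + ½dt·q⊗(0,ω), renormalized = (-0.0141, 0.6868, -0.7257, 0.0388)

q' = (-0.0141, 0.6868, -0.7257, 0.0388)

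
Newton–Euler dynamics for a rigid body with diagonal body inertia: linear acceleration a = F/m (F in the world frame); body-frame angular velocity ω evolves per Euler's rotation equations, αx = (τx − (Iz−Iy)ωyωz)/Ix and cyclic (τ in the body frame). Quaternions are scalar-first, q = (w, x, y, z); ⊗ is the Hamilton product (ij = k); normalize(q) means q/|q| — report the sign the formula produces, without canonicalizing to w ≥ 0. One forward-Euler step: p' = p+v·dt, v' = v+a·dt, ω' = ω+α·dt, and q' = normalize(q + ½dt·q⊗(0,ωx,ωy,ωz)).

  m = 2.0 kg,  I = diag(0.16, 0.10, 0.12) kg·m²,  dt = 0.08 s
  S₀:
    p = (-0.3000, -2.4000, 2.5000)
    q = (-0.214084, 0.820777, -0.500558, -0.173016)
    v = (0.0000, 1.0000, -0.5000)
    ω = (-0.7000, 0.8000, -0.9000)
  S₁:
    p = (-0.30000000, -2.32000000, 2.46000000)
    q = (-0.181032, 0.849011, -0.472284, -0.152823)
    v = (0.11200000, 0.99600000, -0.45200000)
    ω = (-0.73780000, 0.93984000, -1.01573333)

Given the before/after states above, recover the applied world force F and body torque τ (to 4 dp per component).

velocity change Δv = (0.11200000, -0.00400000, 0.04800000)
applied force F = (2.8000, -0.1000, 1.2000)
Δω = ω₁−ω₀ = (-0.03780000, 0.13984000, -0.11573333)
τ = I·(Δω/dt) + ω₀×(Iω₀) = (-0.0900, 0.2000, -0.1400)

F = (2.8000, -0.1000, 1.2000)
τ = (-0.0900, 0.2000, -0.1400)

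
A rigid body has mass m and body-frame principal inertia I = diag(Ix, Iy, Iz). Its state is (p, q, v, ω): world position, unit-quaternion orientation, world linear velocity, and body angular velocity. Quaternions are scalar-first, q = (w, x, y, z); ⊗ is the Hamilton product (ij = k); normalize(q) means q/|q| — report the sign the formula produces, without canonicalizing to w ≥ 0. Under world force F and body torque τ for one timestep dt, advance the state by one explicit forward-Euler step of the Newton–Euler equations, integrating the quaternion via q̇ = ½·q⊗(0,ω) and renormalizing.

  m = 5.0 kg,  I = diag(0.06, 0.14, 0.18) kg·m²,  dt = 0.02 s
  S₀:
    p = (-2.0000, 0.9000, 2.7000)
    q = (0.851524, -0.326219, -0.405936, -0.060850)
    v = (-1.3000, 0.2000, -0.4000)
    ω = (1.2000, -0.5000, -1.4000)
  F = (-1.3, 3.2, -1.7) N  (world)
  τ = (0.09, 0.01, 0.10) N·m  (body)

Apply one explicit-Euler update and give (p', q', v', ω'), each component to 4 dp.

p' = (-2.0260, 0.9040, 2.6920)
q' = (0.8524, -0.3106, -0.4154, -0.0663)
v' = (-1.3052, 0.2128, -0.4068)
ω' = (1.2207, -0.5274, -1.3836)

linear accel F/m = (-0.2600, 0.6400, -0.3400)
new position p' = (-2.0260, 0.9040, 2.6920)
new velocity v' = (-1.3052, 0.2128, -0.4068)
(τ − ω×Iω)/I = (1.0333, -1.3686, 0.8222)
ω' = ω + α·dt = (1.2207, -0.5274, -1.3836)
Hamilton product q⊗(0,ω) = (0.1033048, 1.5597142, -0.9554886, -0.5419009)
q' = normalize(q + ½dt·q⊗(0,ω)) = (0.8524, -0.3106, -0.4154, -0.0663)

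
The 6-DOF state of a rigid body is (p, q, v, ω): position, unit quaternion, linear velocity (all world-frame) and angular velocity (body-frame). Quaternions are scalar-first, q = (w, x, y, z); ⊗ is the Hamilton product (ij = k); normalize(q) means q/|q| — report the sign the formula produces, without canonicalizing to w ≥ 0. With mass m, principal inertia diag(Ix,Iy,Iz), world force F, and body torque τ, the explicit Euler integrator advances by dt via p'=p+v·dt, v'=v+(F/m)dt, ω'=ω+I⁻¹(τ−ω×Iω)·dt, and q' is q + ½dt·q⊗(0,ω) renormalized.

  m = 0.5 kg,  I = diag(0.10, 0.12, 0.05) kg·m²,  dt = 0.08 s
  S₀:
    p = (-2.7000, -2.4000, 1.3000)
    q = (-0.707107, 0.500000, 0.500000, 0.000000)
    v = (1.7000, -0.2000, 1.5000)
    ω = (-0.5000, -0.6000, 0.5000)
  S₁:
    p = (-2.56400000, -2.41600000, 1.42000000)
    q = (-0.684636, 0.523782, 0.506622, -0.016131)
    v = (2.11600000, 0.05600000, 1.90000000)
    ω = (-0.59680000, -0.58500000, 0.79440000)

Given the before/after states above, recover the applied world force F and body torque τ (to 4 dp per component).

F = (2.6000, 1.6000, 2.5000)
τ = (-0.1000, 0.0100, 0.1900)

v₁ − v₀ = (0.41600000, 0.25600000, 0.40000000)
F = m·Δv/dt = (2.6000, 1.6000, 2.5000)
rate change Δω = (-0.09680000, 0.01500000, 0.29440000)
I·α + gyro = (-0.1000, 0.0100, 0.1900)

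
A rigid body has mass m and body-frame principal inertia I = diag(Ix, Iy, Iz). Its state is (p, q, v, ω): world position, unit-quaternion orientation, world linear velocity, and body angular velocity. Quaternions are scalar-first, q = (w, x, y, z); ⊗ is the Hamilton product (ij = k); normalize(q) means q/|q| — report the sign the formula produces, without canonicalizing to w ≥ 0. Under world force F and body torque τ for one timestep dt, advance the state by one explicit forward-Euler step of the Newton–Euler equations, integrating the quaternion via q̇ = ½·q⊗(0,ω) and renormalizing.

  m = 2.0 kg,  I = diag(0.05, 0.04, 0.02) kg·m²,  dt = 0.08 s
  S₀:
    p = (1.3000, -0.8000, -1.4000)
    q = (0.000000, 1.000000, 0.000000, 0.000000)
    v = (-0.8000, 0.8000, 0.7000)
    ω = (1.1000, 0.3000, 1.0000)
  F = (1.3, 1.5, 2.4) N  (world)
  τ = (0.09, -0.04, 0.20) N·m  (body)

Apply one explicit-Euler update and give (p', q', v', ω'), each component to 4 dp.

p' = (1.2360, -0.7360, -1.3440)
q' = (-0.0439, 0.9982, -0.0399, 0.0120)
v' = (-0.7480, 0.8600, 0.7960)
ω' = (1.2536, 0.1540, 1.8132)

(τ − ω×Iω)/I = (1.9200, -1.8250, 10.1650)
ω + α·dt = (1.2536, 0.1540, 1.8132)
q⊗(0,ω) = (-1.1000000, 0.0000000, -1.0000000, 0.3000000)
q' = normalize(q + ½dt·q⊗(0,ω)) = (-0.0439, 0.9982, -0.0399, 0.0120)
p + v·dt = (1.2360, -0.7360, -1.3440)
v + (F/m)dt = (-0.7480, 0.8600, 0.7960)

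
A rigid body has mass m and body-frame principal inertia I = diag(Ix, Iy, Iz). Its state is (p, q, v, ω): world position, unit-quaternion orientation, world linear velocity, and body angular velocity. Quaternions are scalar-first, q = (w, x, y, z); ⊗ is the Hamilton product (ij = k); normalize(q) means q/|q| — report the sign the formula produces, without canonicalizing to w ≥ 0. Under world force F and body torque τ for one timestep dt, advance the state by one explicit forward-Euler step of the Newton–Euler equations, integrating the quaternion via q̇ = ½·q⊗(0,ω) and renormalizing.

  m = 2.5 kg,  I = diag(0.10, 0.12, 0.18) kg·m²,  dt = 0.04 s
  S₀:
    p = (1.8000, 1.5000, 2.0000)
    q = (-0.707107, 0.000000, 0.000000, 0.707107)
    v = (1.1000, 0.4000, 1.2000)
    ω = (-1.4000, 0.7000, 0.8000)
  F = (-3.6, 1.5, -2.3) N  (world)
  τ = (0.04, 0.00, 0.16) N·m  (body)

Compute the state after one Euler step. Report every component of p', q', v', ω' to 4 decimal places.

linear accel F/m = (-1.4400, 0.6000, -0.9200)
new position p' = (1.8440, 1.5160, 2.0480)
v' = v + a·dt = (1.0424, 0.4240, 1.1632)
angular accel α = (0.0640, -0.7467, 0.9978)
ω' = ω + α·dt = (-1.3974, 0.6701, 0.8399)
2q̇ = q⊗(0,ω) = (-0.5656856, 0.4949749, -1.4849247, -0.5656856)
updated quaternion q' = (-0.7180, 0.0099, -0.0297, 0.6954)

p' = (1.8440, 1.5160, 2.0480)
q' = (-0.7180, 0.0099, -0.0297, 0.6954)
v' = (1.0424, 0.4240, 1.1632)
ω' = (-1.3974, 0.6701, 0.8399)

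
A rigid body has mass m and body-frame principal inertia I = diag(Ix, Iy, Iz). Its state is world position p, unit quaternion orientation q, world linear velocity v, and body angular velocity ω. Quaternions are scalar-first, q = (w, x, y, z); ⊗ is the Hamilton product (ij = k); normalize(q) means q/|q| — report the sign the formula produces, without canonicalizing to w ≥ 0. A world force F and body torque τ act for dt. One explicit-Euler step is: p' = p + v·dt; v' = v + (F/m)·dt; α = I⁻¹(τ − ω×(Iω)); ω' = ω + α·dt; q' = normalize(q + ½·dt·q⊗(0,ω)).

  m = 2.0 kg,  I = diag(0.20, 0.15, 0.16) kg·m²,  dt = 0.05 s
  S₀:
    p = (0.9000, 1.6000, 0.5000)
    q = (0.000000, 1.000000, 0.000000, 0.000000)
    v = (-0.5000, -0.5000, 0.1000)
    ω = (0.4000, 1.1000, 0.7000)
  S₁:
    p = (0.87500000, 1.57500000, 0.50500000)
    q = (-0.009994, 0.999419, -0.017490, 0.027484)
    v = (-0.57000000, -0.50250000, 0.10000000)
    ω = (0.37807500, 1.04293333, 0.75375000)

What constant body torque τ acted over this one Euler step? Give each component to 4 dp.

ω₁ − ω₀ = (-0.02192500, -0.05706667, 0.05375000)
ω₀×(Iω₀) = (0.0077, 0.0112, -0.0220)
applied torque τ = (-0.0800, -0.1600, 0.1500)

τ = (-0.0800, -0.1600, 0.1500)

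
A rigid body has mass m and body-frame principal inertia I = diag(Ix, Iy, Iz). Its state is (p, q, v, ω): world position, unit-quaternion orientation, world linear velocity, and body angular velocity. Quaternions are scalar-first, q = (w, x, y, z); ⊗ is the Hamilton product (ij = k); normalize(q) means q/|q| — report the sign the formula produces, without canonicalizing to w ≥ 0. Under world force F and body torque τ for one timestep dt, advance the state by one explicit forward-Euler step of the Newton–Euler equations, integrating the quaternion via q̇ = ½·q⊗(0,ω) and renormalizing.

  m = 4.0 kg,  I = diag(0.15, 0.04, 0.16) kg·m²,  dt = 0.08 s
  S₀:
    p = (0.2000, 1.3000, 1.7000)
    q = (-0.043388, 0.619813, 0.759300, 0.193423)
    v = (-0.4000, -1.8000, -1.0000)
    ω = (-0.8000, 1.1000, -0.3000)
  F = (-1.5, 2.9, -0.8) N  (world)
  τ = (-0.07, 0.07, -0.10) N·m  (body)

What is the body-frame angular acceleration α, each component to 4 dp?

precession coupling ω×(Iω) = (-0.0396, -0.0024, 0.0968)
angular accel α = (-0.2027, 1.8100, -1.2300)

α = (-0.2027, 1.8100, -1.2300)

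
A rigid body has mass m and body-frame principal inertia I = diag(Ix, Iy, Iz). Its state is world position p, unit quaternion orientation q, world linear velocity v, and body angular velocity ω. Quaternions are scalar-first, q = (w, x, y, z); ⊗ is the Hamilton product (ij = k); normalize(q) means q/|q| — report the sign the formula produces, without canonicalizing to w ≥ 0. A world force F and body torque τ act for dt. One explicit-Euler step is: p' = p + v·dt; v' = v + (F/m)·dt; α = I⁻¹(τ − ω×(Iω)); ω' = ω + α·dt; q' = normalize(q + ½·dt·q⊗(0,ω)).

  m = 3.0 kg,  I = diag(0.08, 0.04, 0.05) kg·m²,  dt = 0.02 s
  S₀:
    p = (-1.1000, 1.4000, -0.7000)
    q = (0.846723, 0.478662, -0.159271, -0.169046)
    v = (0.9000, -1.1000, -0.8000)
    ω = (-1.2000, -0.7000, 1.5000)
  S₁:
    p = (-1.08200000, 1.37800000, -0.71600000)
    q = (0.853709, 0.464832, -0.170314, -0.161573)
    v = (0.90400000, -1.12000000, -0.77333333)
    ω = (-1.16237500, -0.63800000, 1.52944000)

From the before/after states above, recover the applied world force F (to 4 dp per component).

velocity change Δv = (0.00400000, -0.02000000, 0.02666667)
F = m·Δv/dt = (0.6000, -3.0000, 4.0000)

F = (0.6000, -3.0000, 4.0000)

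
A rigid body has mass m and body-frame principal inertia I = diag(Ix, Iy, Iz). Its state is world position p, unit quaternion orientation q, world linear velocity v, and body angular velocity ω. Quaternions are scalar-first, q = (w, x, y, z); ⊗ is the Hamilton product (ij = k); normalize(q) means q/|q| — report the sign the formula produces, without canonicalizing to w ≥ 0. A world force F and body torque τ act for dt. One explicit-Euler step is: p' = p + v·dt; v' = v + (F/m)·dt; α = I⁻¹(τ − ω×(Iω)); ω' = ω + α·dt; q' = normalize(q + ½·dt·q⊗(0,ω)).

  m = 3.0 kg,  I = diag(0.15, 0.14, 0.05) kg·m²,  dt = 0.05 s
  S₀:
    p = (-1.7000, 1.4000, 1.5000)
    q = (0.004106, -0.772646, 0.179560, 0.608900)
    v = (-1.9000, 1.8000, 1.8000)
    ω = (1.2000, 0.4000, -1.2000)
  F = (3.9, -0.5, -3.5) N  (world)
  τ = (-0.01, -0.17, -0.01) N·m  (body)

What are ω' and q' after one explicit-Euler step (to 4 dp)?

ω' = (1.1823, 0.3907, -1.2052)
q' = (0.0437, -0.7833, 0.1745, 0.5951)

gyro term ω×Iω = (0.0432, -0.1440, -0.0048)
(τ − ω×Iω)/I = (-0.3547, -0.1857, -0.1040)
ω' = ω + α·dt = (1.1823, 0.3907, -1.2052)
Hamilton product q⊗(0,ω) = (1.5860312, -0.4541048, -0.1948528, -0.5294576)
q' = normalize(q + ½dt·q⊗(0,ω)) = (0.0437, -0.7833, 0.1745, 0.5951)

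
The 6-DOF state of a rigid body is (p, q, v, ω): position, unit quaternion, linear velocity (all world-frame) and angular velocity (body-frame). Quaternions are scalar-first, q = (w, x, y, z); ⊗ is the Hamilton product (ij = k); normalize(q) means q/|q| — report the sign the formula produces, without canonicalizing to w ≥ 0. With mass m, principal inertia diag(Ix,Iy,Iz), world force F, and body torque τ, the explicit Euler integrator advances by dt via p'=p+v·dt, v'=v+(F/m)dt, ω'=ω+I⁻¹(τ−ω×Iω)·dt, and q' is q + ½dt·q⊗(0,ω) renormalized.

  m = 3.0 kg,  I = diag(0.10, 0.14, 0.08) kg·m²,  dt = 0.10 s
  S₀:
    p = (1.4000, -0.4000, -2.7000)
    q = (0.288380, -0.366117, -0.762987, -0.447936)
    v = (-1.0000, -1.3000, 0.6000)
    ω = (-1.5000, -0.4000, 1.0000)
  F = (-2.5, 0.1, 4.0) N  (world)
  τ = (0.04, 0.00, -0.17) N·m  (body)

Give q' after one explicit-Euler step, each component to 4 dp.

q' = (0.2669, -0.4330, -0.7138, -0.4814)

Hamilton product q⊗(0,ω) = (-0.4064343, -1.3747314, 0.9226690, -0.7096537)
q + ½dt·q⊗(0,ω), renormalized = (0.2669, -0.4330, -0.7138, -0.4814)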